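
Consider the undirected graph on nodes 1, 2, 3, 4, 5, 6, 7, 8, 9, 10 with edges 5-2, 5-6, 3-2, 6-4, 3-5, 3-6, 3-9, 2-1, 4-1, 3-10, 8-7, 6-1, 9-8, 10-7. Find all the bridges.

The edges on the cycle 3-5-6-3 are not bridges since each lies on that cycle.
Every edge lies on some cycle, so there are no bridges.

none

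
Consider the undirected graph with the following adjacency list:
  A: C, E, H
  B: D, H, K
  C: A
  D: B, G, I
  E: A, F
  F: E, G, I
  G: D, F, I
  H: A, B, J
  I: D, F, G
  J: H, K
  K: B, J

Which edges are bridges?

A-C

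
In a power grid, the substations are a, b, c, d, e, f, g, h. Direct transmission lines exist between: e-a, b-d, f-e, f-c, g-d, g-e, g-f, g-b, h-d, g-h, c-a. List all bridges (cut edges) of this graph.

none

The edges on the cycle g-f-c-a-e-g are not bridges since each lies on that cycle.
Every edge lies on some cycle, so there are no bridges.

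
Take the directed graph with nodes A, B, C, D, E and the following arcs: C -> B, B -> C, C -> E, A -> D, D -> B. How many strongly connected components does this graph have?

{B, C} are all mutually reachable — one SCC of size 2.
{D} is an SCC by itself.
{A} is an SCC by itself.
{E} is an SCC by itself.
That gives 4 strongly connected components.

4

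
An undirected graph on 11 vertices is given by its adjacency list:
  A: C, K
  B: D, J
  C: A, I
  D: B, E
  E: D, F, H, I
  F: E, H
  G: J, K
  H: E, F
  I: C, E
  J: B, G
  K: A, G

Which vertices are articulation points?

Removing E increases the component count from 1 to 2, so E is a cut vertex.
By contrast removing A leaves 1 component; it is not a cut vertex. No other vertex is a cut vertex either.

E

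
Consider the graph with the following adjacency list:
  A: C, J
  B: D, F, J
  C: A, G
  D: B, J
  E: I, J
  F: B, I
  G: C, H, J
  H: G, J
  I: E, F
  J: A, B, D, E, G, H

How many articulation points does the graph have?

Removing J increases the component count from 1 to 2, so J is a cut vertex.
By contrast removing A leaves 1 component; it is not a cut vertex. No other vertex is a cut vertex either.

1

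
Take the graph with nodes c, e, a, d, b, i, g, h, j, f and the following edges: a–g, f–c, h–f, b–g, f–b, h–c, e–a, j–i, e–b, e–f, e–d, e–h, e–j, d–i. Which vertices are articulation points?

e

Removing e increases the component count from 1 to 2, so e is a cut vertex.
By contrast removing g leaves 1 component; it is not a cut vertex. No other vertex is a cut vertex either.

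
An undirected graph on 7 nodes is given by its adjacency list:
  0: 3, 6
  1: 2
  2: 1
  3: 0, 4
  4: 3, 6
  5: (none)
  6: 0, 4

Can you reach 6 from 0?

From 0 we can reach 0, 3, 4, 6, which includes 6.

Yes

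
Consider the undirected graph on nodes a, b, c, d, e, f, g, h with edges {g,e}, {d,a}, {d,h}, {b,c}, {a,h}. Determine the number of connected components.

4

f is isolated — a component by itself.
Starting from b we can reach b, c. That is one component of size 2.
Starting from e we can reach e, g. That is one component of size 2.
Starting from a we can reach a, d, h. That is one component of size 3.
Total: 4 components.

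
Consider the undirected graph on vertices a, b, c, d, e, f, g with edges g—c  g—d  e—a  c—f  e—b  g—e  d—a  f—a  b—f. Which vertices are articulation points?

none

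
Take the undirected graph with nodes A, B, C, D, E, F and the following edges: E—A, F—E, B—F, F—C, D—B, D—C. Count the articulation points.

Removing E increases the component count from 1 to 2, so E is a cut vertex.
Removing F increases the component count from 1 to 2, so F is a cut vertex.
By contrast removing A leaves 1 component; it is not a cut vertex. No other vertex is a cut vertex either.

2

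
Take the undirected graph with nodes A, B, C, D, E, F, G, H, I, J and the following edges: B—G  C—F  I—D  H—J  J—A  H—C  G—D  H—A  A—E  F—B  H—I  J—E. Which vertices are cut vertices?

Removing H increases the component count from 1 to 2, so H is a cut vertex.
By contrast removing J leaves 1 component; it is not a cut vertex. No other vertex is a cut vertex either.

H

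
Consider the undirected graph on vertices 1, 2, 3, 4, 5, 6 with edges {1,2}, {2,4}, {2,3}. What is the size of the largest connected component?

6 is isolated — a component by itself.
5 is isolated — a component by itself.
Starting from 1 we can reach 1, 2, 3, 4. That is one component of size 4.
The largest has 4 vertices.

4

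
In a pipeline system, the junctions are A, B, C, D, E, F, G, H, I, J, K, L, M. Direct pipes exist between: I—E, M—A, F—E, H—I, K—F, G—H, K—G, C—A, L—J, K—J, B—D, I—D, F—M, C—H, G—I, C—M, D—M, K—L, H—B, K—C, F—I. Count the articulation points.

Removing K increases the component count from 1 to 2, so K is a cut vertex.
By contrast removing M leaves 1 component; it is not a cut vertex. No other vertex is a cut vertex either.

1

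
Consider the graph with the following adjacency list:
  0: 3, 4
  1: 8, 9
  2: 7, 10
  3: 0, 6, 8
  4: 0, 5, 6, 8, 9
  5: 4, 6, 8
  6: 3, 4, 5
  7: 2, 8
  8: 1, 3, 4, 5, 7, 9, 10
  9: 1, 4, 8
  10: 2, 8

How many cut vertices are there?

1

Removing 8 increases the component count from 1 to 2, so 8 is a cut vertex.
By contrast removing 3 leaves 1 component; it is not a cut vertex. No other vertex is a cut vertex either.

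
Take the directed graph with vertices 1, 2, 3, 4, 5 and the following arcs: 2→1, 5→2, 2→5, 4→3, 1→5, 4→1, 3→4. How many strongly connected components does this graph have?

{1, 2, 5} are all mutually reachable — one SCC of size 3.
{3, 4} are all mutually reachable — one SCC of size 2.
That gives 2 strongly connected components.

2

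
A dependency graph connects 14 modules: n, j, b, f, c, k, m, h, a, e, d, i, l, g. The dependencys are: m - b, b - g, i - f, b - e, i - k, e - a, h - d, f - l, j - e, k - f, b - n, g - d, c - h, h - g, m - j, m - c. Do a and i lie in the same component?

No

The component containing a is {a, b, c, d, e, g, h, j, m, n}, and i is not in it.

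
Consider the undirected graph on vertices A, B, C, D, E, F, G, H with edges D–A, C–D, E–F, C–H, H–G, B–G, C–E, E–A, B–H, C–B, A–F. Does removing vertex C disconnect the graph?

Deleting C raises the number of components from 1 to 2, so C is a cut vertex.

Yes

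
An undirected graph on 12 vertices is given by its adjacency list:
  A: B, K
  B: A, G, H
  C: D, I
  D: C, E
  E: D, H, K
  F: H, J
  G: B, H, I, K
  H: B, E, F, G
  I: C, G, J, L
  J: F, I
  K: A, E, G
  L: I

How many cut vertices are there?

1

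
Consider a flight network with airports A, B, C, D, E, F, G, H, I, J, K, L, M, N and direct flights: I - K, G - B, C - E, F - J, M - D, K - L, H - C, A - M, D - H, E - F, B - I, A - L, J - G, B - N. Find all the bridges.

B-N

The edges on the cycle A-M-D-H-C-E-F-J-G-B-I-K-L-A are not bridges since each lies on that cycle.
But removing B - N disconnects B from N — this is a bridge.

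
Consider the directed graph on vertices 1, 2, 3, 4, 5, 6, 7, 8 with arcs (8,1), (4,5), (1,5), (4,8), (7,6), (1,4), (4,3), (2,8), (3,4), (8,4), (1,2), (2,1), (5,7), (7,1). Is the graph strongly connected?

There is no directed path from 6 to 8, so the graph is not strongly connected.

No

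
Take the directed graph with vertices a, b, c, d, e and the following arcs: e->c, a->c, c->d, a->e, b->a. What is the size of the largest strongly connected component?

1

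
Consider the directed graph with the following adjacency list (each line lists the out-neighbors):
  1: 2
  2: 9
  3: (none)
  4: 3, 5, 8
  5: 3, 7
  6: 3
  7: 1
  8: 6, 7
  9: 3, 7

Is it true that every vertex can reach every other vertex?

There is no directed path from 9 to 6, so the graph is not strongly connected.

No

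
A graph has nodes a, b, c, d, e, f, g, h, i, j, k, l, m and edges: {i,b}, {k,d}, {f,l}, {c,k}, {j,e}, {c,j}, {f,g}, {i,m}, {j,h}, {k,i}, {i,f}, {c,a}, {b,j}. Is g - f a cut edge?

Removing g - f leaves no path between g and f: the component count goes from 1 to 2. So it is a bridge.

Yes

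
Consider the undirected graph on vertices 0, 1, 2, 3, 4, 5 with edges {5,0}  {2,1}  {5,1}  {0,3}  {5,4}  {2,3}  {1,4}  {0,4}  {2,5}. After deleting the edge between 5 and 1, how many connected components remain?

1

5 and 1 are still connected via 5-2-1, so the component count stays at 1.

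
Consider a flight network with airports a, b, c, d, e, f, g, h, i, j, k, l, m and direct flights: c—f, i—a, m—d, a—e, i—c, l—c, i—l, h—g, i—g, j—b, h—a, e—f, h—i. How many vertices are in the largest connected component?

k is isolated — a component by itself.
Starting from d we can reach d, m. That is one component of size 2.
Starting from b we can reach b, j. That is one component of size 2.
Starting from a we can reach a, c, e, f, g, h, i, l. That is one component of size 8.
The largest has 8 vertices.

8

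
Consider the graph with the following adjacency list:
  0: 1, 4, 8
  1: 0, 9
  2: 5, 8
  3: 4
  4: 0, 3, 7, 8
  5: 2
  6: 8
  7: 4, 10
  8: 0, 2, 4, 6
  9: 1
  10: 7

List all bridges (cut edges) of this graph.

The edges on the cycle 0-8-4-0 are not bridges since each lies on that cycle.
But removing 8-6 disconnects 8 from 6; removing 4-7 disconnects 4 from 7; removing 5-2 disconnects 5 from 2; removing 0-1 disconnects 0 from 1 — these are bridges.
In total 8 edges are bridges.

0-1, 1-9, 10-7, 2-5, 2-8, 3-4, 4-7, 6-8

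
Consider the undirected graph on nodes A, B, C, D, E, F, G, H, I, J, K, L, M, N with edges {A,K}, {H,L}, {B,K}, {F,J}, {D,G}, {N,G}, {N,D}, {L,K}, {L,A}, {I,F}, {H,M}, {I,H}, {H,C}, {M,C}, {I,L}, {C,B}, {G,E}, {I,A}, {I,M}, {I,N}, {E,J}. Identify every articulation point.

I

Removing I increases the component count from 1 to 2, so I is a cut vertex.
By contrast removing N leaves 1 component; it is not a cut vertex. No other vertex is a cut vertex either.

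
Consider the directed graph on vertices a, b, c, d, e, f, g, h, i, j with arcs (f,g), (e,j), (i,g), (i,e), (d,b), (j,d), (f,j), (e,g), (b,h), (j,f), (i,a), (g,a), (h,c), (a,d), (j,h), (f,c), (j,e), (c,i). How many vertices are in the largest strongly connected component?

10

{a, b, c, d, e, f, g, h, i, j} are all mutually reachable — one SCC of size 10.
The largest has 10 vertices.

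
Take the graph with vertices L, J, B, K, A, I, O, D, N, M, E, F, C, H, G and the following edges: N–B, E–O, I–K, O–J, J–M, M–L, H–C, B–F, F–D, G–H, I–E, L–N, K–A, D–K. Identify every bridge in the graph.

A-K, C-H, G-H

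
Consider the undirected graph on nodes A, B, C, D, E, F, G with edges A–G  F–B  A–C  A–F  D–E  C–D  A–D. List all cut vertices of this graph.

Removing A increases the component count from 1 to 3, so A is a cut vertex.
Removing D increases the component count from 1 to 2, so D is a cut vertex.
Removing F increases the component count from 1 to 2, so F is a cut vertex.
By contrast removing B leaves 1 component; it is not a cut vertex. No other vertex is a cut vertex either.

A, D, F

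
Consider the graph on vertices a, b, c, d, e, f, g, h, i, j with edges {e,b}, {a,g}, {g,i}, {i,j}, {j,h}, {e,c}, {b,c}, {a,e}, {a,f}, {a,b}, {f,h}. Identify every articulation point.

a

Removing a increases the component count from 2 to 3, so a is a cut vertex.
By contrast removing j leaves 2 components; it is not a cut vertex. No other vertex is a cut vertex either.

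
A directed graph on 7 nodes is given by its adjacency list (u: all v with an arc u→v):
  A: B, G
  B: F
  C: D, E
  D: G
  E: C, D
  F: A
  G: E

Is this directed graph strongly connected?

No

There is no directed path from C to A, so the graph is not strongly connected.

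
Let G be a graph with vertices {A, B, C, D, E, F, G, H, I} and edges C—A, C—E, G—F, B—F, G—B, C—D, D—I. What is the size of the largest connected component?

5

H is isolated — a component by itself.
Starting from B we can reach B, F, G. That is one component of size 3.
Starting from A we can reach A, C, D, E, I. That is one component of size 5.
The largest has 5 vertices.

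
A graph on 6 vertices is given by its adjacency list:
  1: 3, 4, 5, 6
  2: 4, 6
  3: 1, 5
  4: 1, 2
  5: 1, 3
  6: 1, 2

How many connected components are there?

1

Starting from 1 we can reach 1, 2, 3, 4, 5, 6. That is one component of size 6.
Total: 1 component.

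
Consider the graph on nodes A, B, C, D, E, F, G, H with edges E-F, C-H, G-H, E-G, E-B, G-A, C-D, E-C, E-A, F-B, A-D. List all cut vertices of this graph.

E

Removing E increases the component count from 1 to 2, so E is a cut vertex.
By contrast removing C leaves 1 component; it is not a cut vertex. No other vertex is a cut vertex either.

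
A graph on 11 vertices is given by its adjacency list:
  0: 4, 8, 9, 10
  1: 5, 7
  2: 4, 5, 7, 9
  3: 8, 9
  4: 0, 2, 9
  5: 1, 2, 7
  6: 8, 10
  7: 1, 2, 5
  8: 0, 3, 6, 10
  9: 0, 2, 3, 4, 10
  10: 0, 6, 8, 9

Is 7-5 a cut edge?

After removing 7-5, the path 7-2-5 still connects them, so the edge is not a bridge.

No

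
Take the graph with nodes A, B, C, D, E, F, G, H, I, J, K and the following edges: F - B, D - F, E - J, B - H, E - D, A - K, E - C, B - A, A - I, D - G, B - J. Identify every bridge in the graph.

A-B, A-I, A-K, B-H, C-E, D-G

The edges on the cycle E-D-F-B-J-E are not bridges since each lies on that cycle.
But removing C - E disconnects C from E; removing B - H disconnects B from H; removing B - A disconnects B from A; removing A - I disconnects A from I — these are bridges.
In total 6 edges are bridges.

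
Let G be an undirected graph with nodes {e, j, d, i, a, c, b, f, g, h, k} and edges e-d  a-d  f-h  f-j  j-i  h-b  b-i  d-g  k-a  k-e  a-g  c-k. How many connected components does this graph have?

2

Starting from b we can reach b, f, h, i, j. That is one component of size 5.
Starting from a we can reach a, c, d, e, g, k. That is one component of size 6.
Total: 2 components.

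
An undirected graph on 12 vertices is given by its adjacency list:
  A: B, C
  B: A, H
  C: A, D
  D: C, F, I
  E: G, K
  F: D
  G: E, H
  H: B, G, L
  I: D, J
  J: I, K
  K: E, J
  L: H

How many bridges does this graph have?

2

The edges on the cycle H-B-A-C-D-I-J-K-E-G-H are not bridges since each lies on that cycle.
But removing F-D disconnects F from D; removing H-L disconnects H from L — these are bridges.
That makes 2 bridges.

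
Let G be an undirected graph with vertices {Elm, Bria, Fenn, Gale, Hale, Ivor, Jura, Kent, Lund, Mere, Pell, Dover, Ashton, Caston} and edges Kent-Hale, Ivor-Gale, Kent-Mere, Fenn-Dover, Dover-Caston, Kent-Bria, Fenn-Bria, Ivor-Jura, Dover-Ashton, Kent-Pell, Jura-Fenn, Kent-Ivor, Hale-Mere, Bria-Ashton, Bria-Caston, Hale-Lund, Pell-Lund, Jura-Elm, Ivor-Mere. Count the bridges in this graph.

2

The edges on the cycle Kent-Hale-Lund-Pell-Kent are not bridges since each lies on that cycle.
But removing Gale-Ivor disconnects Gale from Ivor; removing Jura-Elm disconnects Jura from Elm — these are bridges.
That makes 2 bridges.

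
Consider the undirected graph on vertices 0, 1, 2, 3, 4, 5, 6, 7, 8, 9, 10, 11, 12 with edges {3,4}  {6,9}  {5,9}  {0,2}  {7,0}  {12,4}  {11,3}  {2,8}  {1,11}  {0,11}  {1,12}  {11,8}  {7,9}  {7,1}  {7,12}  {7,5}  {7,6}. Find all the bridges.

none

The edges on the cycle 7-6-9-7 are not bridges since each lies on that cycle.
Every edge lies on some cycle, so there are no bridges.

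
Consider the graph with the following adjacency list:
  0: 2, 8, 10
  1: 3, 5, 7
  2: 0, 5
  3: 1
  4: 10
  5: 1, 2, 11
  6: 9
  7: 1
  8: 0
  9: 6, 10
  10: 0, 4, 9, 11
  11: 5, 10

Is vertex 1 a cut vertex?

Deleting 1 raises the number of components from 1 to 3, so 1 is a cut vertex.

Yes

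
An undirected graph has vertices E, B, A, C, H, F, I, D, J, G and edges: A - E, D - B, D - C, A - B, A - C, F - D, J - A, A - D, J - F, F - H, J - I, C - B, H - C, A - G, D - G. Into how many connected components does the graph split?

1

Starting from A we can reach A, B, C, D, E, F, G, H, I, J. That is one component of size 10.
Total: 1 component.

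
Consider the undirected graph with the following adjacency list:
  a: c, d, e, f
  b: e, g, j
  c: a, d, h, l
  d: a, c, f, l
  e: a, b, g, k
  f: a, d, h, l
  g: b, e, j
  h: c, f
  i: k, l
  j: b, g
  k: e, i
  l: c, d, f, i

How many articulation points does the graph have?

Removing e increases the component count from 1 to 2, so e is a cut vertex.
By contrast removing j leaves 1 component; it is not a cut vertex. No other vertex is a cut vertex either.

1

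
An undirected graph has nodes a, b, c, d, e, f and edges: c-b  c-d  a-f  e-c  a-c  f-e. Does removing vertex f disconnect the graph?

Deleting f leaves 1 component (was 1) (its neighbors a, e remain connected to each other), so f is not a cut vertex.

No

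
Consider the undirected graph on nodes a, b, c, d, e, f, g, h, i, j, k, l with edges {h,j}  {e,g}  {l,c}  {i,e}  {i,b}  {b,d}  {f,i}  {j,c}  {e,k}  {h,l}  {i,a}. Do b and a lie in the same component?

From b we can reach a, b, d, e, f, g, i, k, which includes a.

Yes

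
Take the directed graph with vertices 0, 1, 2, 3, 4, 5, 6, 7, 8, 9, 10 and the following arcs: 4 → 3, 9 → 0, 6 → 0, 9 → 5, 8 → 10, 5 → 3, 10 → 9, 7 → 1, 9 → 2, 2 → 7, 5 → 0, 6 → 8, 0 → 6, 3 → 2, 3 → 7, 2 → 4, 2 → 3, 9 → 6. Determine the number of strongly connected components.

4

{0, 5, 6, 8, 9, 10} are all mutually reachable — one SCC of size 6.
{2, 3, 4} are all mutually reachable — one SCC of size 3.
{1} is an SCC by itself.
{7} is an SCC by itself.
That gives 4 strongly connected components.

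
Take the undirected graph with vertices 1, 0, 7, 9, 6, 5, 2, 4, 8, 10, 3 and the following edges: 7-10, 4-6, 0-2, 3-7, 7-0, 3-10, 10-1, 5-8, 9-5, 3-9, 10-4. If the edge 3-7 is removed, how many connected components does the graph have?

1

3 and 7 are still connected via 3-10-7, so the component count stays at 1.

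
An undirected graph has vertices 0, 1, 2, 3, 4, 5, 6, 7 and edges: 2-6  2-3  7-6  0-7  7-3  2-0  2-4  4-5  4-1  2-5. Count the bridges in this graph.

1

The edges on the cycle 2-0-7-3-2 are not bridges since each lies on that cycle.
But removing 1-4 disconnects 1 from 4 — this is a bridge.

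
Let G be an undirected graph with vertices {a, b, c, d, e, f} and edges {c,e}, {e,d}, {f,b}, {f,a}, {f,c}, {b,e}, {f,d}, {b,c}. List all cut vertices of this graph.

f

Removing f increases the component count from 1 to 2, so f is a cut vertex.
By contrast removing a leaves 1 component; it is not a cut vertex. No other vertex is a cut vertex either.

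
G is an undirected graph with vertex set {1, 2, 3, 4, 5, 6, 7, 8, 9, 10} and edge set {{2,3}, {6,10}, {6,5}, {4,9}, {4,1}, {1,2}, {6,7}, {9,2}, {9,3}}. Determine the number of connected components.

3

8 is isolated — a component by itself.
Starting from 5 we can reach 5, 6, 7, 10. That is one component of size 4.
Starting from 1 we can reach 1, 2, 3, 4, 9. That is one component of size 5.
Total: 3 components.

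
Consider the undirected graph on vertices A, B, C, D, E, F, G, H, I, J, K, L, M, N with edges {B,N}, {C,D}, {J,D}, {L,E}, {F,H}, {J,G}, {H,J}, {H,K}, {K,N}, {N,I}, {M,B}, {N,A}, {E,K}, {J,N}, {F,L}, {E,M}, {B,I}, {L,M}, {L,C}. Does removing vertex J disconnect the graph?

Deleting J raises the number of components from 1 to 2, so J is a cut vertex.

Yes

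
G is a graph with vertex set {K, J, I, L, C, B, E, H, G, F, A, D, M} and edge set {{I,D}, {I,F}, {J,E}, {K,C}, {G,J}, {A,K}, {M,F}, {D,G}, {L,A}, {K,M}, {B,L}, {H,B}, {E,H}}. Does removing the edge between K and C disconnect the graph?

Removing K-C leaves no path between K and C: the component count goes from 1 to 2. So it is a bridge.

Yes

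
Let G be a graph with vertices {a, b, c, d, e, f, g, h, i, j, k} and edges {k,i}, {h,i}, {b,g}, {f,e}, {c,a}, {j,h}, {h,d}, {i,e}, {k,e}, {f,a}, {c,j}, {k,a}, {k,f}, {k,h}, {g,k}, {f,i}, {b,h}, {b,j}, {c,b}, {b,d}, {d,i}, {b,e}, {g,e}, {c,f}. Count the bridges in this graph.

0

The edges on the cycle b-j-h-d-b are not bridges since each lies on that cycle.
Every edge lies on some cycle, so there are no bridges.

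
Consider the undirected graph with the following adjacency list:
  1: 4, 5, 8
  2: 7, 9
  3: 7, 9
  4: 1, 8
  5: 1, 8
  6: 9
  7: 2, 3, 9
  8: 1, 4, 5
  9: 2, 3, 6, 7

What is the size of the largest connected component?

Starting from 1 we can reach 1, 4, 5, 8. That is one component of size 4.
Starting from 2 we can reach 2, 3, 6, 7, 9. That is one component of size 5.
The largest has 5 vertices.

5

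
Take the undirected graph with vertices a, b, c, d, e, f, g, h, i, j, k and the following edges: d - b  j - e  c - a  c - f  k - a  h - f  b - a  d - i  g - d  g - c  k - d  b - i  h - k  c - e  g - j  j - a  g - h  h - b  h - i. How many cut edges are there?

The edges on the cycle d-b-i-d are not bridges since each lies on that cycle.
Every edge lies on some cycle, so there are no bridges.

0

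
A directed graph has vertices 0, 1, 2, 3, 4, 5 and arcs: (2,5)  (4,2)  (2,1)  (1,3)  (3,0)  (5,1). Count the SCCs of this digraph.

6

{4} is an SCC by itself.
{2} is an SCC by itself.
{0} is an SCC by itself.
{3} is an SCC by itself.
{1} is an SCC by itself.
(and 1 more singleton SCC)
That gives 6 strongly connected components.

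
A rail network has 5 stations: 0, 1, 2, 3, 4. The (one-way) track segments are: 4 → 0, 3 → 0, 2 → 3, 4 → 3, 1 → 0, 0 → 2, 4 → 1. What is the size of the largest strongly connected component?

3

{0, 2, 3} are all mutually reachable — one SCC of size 3.
{4} is an SCC by itself.
{1} is an SCC by itself.
The largest has 3 vertices.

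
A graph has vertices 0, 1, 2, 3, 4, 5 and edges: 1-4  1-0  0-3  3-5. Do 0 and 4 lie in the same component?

From 0 we can reach 0, 1, 3, 4, 5, which includes 4.

Yes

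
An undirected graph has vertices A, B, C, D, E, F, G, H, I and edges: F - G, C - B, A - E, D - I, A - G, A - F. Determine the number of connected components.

H is isolated — a component by itself.
Starting from D we can reach D, I. That is one component of size 2.
Starting from B we can reach B, C. That is one component of size 2.
Starting from A we can reach A, E, F, G. That is one component of size 4.
Total: 4 components.

4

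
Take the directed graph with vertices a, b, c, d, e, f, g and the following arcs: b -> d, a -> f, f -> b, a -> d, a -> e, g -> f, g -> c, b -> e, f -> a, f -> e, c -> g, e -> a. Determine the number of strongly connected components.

3

{a, b, e, f} are all mutually reachable — one SCC of size 4.
{c, g} are all mutually reachable — one SCC of size 2.
{d} is an SCC by itself.
That gives 3 strongly connected components.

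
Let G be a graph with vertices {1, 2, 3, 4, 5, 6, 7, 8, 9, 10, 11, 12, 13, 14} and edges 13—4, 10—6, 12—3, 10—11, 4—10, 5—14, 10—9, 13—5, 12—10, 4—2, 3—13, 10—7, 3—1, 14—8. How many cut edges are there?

The edges on the cycle 12-3-13-4-10-12 are not bridges since each lies on that cycle.
But removing 10—6 disconnects 10 from 6; removing 10—11 disconnects 10 from 11; removing 2—4 disconnects 2 from 4; removing 14—5 disconnects 14 from 5 — these are bridges.
In total 9 edges are bridges.

9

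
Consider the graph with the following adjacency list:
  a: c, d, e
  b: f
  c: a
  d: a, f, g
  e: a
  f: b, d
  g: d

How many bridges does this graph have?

6

removing d-f disconnects d from f; removing e-a disconnects e from a; removing d-a disconnects d from a; removing d-g disconnects d from g — these are bridges.
In total 6 edges are bridges.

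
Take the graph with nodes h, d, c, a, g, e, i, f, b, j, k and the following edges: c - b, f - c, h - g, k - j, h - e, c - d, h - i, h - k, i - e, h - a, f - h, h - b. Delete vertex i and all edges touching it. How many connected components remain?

1

With i gone, the remaining components are: {a, b, c, d, e, f, g, h, j, k}.
That is 1 component.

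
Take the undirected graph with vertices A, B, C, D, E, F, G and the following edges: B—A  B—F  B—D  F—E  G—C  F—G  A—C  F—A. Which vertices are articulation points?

B, F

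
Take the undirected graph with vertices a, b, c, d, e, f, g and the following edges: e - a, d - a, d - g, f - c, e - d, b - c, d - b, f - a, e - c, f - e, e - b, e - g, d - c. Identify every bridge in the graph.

none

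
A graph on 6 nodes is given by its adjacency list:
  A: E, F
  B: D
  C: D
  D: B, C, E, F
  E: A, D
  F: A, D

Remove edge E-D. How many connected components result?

1

E and D are still connected via E-A-F-D, so the component count stays at 1.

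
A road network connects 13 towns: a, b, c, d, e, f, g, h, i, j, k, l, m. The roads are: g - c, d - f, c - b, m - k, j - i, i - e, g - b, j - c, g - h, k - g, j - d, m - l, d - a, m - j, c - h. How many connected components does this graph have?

1

Starting from a we can reach a, b, c, d, e, f, g, h, i, j, k, l, m. That is one component of size 13.
Total: 1 component.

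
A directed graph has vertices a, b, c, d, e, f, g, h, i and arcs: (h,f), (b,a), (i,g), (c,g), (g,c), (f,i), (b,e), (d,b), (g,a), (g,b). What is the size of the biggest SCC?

2

{c, g} are all mutually reachable — one SCC of size 2.
{f} is an SCC by itself.
{e} is an SCC by itself.
{a} is an SCC by itself.
{h} is an SCC by itself.
(and 3 more singleton SCCs)
The largest has 2 vertices.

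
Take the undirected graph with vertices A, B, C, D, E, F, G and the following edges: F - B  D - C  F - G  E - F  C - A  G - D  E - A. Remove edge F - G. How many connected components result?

F and G are still connected via F-E-A-C-D-G, so the component count stays at 1.

1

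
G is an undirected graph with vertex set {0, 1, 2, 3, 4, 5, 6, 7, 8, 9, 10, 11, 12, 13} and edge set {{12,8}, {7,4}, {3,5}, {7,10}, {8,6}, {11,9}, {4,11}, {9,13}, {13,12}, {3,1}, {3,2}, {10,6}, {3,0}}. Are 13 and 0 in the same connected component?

The component containing 13 is {4, 6, 7, 8, 9, 10, 11, 12, 13}, and 0 is not in it.

No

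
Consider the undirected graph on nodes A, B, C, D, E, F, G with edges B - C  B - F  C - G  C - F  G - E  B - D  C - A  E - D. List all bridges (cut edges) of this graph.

A-C

The edges on the cycle B-C-G-E-D-B are not bridges since each lies on that cycle.
But removing A - C disconnects A from C — this is a bridge.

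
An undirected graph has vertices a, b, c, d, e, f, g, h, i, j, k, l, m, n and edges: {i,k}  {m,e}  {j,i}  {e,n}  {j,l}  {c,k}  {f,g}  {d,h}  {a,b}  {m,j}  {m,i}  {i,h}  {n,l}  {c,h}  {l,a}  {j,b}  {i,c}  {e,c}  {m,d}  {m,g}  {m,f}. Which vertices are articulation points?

m

Removing m increases the component count from 1 to 2, so m is a cut vertex.
By contrast removing d leaves 1 component; it is not a cut vertex. No other vertex is a cut vertex either.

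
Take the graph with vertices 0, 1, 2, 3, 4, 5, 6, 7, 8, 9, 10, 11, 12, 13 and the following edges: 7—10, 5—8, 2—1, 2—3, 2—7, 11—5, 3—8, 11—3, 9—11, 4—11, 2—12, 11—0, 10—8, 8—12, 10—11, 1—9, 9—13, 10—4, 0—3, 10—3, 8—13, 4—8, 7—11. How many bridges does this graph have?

The edges on the cycle 2-1-9-11-5-8-3-2 are not bridges since each lies on that cycle.
Every edge lies on some cycle, so there are no bridges.

0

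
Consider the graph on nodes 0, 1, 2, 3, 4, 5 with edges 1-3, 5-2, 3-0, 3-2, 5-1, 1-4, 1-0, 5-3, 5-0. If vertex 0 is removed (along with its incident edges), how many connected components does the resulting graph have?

1

With 0 gone, the remaining components are: {1, 2, 3, 4, 5}.
That is 1 component.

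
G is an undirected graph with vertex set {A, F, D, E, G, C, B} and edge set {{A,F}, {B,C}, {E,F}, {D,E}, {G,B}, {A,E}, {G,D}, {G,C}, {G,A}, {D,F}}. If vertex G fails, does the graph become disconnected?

Deleting G raises the number of components from 1 to 2, so G is a cut vertex.

Yes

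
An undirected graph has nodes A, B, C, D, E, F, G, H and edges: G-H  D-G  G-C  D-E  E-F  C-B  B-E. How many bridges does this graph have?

2

The edges on the cycle D-G-C-B-E-D are not bridges since each lies on that cycle.
But removing G-H disconnects G from H; removing E-F disconnects E from F — these are bridges.
That makes 2 bridges.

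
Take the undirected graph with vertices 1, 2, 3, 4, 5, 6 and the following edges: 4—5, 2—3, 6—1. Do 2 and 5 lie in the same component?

The component containing 2 is {2, 3}, and 5 is not in it.

No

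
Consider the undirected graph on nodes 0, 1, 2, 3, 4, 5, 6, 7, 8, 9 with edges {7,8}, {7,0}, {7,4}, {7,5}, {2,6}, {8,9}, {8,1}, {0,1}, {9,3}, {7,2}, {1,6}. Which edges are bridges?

The edges on the cycle 7-0-1-8-7 are not bridges since each lies on that cycle.
But removing 5–7 disconnects 5 from 7; removing 9–8 disconnects 9 from 8; removing 9–3 disconnects 9 from 3; removing 4–7 disconnects 4 from 7 — these are bridges.

3-9, 4-7, 5-7, 8-9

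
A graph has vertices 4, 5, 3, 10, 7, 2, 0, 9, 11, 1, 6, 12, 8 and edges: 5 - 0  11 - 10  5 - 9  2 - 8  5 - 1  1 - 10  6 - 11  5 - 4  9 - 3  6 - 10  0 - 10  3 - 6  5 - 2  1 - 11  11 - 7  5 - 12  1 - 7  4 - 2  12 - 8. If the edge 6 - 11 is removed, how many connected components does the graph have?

6 and 11 are still connected via 6-10-11, so the component count stays at 1.

1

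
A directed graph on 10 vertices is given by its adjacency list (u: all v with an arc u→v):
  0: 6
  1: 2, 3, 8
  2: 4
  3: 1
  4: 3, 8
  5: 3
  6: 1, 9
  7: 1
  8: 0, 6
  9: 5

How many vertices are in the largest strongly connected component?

{0, 1, 2, 3, 4, 5, 6, 8, 9} are all mutually reachable — one SCC of size 9.
{7} is an SCC by itself.
The largest has 9 vertices.

9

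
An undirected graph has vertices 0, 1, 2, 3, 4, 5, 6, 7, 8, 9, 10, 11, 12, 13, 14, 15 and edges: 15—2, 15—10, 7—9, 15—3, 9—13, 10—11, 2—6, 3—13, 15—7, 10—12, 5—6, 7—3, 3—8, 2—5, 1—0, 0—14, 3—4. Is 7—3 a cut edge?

No

After removing 7—3, the path 7-15-3 still connects them, so the edge is not a bridge.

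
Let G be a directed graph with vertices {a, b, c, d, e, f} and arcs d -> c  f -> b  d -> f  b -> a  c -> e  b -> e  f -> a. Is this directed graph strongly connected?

No

There is no directed path from c to b, so the graph is not strongly connected.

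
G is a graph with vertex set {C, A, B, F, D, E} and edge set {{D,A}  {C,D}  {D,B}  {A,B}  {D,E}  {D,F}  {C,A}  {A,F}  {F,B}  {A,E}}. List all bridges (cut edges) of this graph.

The edges on the cycle D-A-F-B-D are not bridges since each lies on that cycle.
Every edge lies on some cycle, so there are no bridges.

none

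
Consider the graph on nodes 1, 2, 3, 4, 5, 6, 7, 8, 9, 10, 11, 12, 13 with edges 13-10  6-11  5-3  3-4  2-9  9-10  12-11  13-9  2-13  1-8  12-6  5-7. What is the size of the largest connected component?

Starting from 1 we can reach 1, 8. That is one component of size 2.
Starting from 6 we can reach 6, 11, 12. That is one component of size 3.
Starting from 3 we can reach 3, 4, 5, 7. That is one component of size 4.
Starting from 2 we can reach 2, 9, 10, 13. That is one component of size 4.
The largest has 4 vertices.

4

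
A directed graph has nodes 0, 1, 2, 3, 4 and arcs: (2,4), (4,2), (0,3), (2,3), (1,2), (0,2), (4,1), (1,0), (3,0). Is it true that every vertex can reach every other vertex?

From 0 we can reach every vertex (0, 1, 2, 3, 4), and every vertex can reach 0 (0, 1, 2, 3, 4). So the whole graph is one strongly connected component.

Yes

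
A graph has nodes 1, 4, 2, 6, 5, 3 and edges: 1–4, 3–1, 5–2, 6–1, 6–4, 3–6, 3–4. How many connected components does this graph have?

Starting from 2 we can reach 2, 5. That is one component of size 2.
Starting from 1 we can reach 1, 3, 4, 6. That is one component of size 4.
Total: 2 components.

2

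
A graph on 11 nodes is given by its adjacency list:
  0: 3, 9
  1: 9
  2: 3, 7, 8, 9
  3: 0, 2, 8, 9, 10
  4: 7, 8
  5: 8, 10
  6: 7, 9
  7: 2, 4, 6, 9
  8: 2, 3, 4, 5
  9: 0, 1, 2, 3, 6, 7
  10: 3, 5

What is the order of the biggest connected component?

11

Starting from 0 we can reach 0, 1, 2, 3, 4, 5, 6, 7, 8, 9, 10. That is one component of size 11.
The largest has 11 vertices.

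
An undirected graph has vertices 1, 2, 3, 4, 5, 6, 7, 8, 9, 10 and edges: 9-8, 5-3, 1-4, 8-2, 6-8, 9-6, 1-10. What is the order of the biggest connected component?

7 is isolated — a component by itself.
Starting from 3 we can reach 3, 5. That is one component of size 2.
Starting from 1 we can reach 1, 4, 10. That is one component of size 3.
Starting from 2 we can reach 2, 6, 8, 9. That is one component of size 4.
The largest has 4 vertices.

4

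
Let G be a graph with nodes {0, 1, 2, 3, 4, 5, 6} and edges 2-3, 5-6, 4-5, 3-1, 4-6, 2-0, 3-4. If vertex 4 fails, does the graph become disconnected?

Deleting 4 raises the number of components from 1 to 2, so 4 is a cut vertex.

Yes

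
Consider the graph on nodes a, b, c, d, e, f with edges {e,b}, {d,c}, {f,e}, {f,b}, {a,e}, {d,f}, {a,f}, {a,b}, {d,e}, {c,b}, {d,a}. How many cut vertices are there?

0

Removing d, for instance, still leaves 1 component. No single vertex removal increases the component count — the graph has no articulation points.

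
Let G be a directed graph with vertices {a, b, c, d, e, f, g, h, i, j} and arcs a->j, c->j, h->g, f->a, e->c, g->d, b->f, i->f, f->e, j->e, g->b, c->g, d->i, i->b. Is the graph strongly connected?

No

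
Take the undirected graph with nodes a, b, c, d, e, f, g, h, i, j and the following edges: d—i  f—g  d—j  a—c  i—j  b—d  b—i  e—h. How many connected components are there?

Starting from e we can reach e, h. That is one component of size 2.
Starting from a we can reach a, c. That is one component of size 2.
Starting from f we can reach f, g. That is one component of size 2.
Starting from b we can reach b, d, i, j. That is one component of size 4.
Total: 4 components.

4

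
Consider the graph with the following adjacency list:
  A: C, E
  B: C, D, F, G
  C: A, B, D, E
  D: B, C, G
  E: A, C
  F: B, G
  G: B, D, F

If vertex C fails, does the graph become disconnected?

Deleting C raises the number of components from 1 to 2, so C is a cut vertex.

Yes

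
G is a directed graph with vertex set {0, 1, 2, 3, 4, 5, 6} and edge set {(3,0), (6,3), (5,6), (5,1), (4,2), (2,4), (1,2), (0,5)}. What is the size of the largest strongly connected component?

{0, 3, 5, 6} are all mutually reachable — one SCC of size 4.
{2, 4} are all mutually reachable — one SCC of size 2.
{1} is an SCC by itself.
The largest has 4 vertices.

4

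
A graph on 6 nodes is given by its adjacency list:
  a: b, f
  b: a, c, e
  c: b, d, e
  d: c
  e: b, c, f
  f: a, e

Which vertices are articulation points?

c

Removing c increases the component count from 1 to 2, so c is a cut vertex.
By contrast removing f leaves 1 component; it is not a cut vertex. No other vertex is a cut vertex either.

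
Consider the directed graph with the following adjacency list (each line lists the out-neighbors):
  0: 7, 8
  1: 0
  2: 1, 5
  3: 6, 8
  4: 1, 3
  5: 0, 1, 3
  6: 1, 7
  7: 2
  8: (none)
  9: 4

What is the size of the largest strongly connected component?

7

{0, 1, 2, 3, 5, 6, 7} are all mutually reachable — one SCC of size 7.
{4} is an SCC by itself.
{8} is an SCC by itself.
{9} is an SCC by itself.
The largest has 7 vertices.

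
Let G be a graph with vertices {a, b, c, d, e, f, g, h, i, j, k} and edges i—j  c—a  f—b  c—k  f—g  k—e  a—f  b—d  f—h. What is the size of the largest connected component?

Starting from i we can reach i, j. That is one component of size 2.
Starting from a we can reach a, b, c, d, e, f, g, h, k. That is one component of size 9.
The largest has 9 vertices.

9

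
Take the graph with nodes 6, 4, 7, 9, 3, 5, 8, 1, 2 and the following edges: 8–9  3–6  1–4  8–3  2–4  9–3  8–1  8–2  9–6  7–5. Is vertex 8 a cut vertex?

Yes

Deleting 8 raises the number of components from 2 to 3, so 8 is a cut vertex.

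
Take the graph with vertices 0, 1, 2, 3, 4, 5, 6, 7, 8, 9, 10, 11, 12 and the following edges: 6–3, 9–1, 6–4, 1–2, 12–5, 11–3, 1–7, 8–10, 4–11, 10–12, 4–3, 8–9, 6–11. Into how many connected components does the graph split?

0 is isolated — a component by itself.
Starting from 3 we can reach 3, 4, 6, 11. That is one component of size 4.
Starting from 1 we can reach 1, 2, 5, 7, 8, 9, 10, 12. That is one component of size 8.
Total: 3 components.

3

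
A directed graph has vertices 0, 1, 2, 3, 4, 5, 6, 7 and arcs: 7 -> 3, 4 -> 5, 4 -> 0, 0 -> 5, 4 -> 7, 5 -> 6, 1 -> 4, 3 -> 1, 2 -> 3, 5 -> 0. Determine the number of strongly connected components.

{1, 3, 4, 7} are all mutually reachable — one SCC of size 4.
{0, 5} are all mutually reachable — one SCC of size 2.
{2} is an SCC by itself.
{6} is an SCC by itself.
That gives 4 strongly connected components.

4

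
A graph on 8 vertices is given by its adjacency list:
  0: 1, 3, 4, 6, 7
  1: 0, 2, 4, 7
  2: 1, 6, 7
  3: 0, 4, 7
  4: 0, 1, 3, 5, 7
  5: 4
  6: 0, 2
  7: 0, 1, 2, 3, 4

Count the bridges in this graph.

1

The edges on the cycle 7-2-1-4-7 are not bridges since each lies on that cycle.
But removing 4-5 disconnects 4 from 5 — this is a bridge.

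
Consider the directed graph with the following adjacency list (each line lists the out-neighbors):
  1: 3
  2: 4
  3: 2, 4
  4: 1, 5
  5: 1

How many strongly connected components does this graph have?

1

{1, 2, 3, 4, 5} are all mutually reachable — one SCC of size 5.
That gives 1 strongly connected component.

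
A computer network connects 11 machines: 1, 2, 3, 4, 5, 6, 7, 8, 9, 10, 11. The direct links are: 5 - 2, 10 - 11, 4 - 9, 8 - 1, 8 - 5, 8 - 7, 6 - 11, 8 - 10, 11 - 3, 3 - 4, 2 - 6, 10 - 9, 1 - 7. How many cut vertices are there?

1

Removing 8 increases the component count from 1 to 2, so 8 is a cut vertex.
By contrast removing 9 leaves 1 component; it is not a cut vertex. No other vertex is a cut vertex either.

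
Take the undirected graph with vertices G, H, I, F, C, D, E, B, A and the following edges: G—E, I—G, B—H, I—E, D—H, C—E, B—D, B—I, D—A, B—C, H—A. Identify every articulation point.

B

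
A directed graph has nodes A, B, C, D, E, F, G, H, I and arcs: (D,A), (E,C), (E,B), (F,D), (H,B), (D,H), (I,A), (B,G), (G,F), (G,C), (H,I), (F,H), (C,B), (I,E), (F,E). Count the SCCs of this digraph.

{B, C, D, E, F, G, H, I} are all mutually reachable — one SCC of size 8.
{A} is an SCC by itself.
That gives 2 strongly connected components.

2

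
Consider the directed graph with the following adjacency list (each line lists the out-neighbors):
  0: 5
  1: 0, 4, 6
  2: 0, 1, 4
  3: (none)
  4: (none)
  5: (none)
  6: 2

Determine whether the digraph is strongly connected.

No

There is no directed path from 3 to 4, so the graph is not strongly connected.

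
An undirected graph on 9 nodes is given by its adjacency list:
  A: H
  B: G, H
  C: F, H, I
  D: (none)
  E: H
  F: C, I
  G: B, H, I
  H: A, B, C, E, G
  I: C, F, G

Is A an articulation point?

No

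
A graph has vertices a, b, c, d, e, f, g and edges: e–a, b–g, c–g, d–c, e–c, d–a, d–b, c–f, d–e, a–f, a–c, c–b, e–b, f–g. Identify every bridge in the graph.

none

The edges on the cycle d-e-b-g-f-a-d are not bridges since each lies on that cycle.
Every edge lies on some cycle, so there are no bridges.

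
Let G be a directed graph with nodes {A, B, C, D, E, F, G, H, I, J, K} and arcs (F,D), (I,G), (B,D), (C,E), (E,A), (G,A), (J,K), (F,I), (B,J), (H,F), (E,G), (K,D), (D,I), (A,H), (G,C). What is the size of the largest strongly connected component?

8

{A, C, D, E, F, G, H, I} are all mutually reachable — one SCC of size 8.
{K} is an SCC by itself.
{J} is an SCC by itself.
{B} is an SCC by itself.
The largest has 8 vertices.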